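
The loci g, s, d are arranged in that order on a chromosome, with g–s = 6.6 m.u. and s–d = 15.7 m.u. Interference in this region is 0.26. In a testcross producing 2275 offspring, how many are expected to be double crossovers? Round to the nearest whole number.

Map distances give recombination frequencies of 0.066 and 0.157 for the two intervals.
With interference 0.26 (so coincidence = 0.74), expected double-crossover frequency = 0.066 × 0.157 × 0.74 = 0.00767.
Expected number = 0.00767 × 2275 = 17.44 ≈ 17.

17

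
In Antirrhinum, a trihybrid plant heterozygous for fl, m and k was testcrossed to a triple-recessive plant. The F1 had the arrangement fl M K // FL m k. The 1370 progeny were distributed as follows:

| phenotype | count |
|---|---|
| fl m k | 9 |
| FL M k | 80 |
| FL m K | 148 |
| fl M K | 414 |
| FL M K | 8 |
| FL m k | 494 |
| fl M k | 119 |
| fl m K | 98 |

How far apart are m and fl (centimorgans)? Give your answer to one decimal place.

14.2 centimorgans

The two rarest classes, FL M K and fl m k, are the double crossovers. Comparing them with the parentals, only the fl allele has switched, so fl is the middle locus and the order is m – fl – k.
Crossovers in the m–fl interval produce the single-crossover classes fl m K and FL M k (98 + 80 = 178) plus the double crossovers (17).
RF(m–fl) = (178 + 17) / 1370 = 195/1370 = 0.1423 → 14.2 centimorgans.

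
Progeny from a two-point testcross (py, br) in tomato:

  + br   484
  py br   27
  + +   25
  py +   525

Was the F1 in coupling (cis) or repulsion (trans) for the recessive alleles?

The two most frequent classes are + br (484) and py + (525); these are the parental (non-recombinant) types.
So the F1 carried + br on one chromosome and py + on the other — the recessive alleles are on opposite chromosomes (trans / repulsion).

trans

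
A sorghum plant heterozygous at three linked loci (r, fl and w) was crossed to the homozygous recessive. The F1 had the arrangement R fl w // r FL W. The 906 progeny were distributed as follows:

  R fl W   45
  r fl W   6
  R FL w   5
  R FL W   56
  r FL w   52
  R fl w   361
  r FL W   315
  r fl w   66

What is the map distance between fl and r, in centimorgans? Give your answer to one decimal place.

The two rarest classes, R FL w and r fl W, are the double crossovers. Comparing them with the parentals, only the fl allele has switched, so fl is the middle locus and the order is w – fl – r.
Crossovers in the fl–r interval produce the single-crossover classes r fl w and R FL W (66 + 56 = 122) plus the double crossovers (11).
RF(fl–r) = (122 + 11) / 906 = 133/906 = 0.1468 → 14.7 centimorgans.

14.7 centimorgans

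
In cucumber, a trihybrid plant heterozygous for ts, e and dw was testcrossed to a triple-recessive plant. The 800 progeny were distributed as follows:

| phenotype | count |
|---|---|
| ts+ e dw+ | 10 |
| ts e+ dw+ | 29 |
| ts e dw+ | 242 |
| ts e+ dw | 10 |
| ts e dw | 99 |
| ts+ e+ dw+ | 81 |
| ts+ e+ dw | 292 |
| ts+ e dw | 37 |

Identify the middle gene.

The two most frequent reciprocal classes, ts+ e+ dw and ts e dw+, are the parental types, so the F1 was ts+ e+ dw / ts e dw+.
The two rarest classes, ts e+ dw and ts+ e dw+, are the double crossovers. Comparing them with the parentals, only the ts allele has switched, so ts is the middle locus and the order is dw – ts – e.

ts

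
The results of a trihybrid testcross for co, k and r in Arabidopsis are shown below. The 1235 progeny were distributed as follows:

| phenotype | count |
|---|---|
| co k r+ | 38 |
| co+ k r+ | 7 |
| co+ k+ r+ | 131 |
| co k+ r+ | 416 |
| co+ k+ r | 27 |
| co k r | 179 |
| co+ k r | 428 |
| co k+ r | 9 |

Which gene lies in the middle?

The two most frequent reciprocal classes, co k+ r+ and co+ k r, are the parental types, so the F1 was co k+ r+ / co+ k r.
The two rarest classes, co k+ r and co+ k r+, are the double crossovers. Comparing them with the parentals, only the r allele has switched, so r is the middle locus and the order is co – r – k.

r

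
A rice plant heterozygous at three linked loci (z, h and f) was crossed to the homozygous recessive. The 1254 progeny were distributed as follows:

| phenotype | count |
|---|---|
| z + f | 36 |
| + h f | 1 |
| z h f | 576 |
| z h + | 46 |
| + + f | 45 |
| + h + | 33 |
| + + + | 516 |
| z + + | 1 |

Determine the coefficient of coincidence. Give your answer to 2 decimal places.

The two most frequent reciprocal classes, z h f and + + +, are the parental types, so the F1 was z h f / + + +.
The two rarest classes, + h f and z + +, are the double crossovers. Comparing them with the parentals, only the z allele has switched, so z is the middle locus and the order is h – z – f.
h–z: (69 + 2)/1254 = 0.0566; z–f: (91 + 2)/1254 = 0.0742.
Expected DCO frequency = 0.0566 × 0.0742 ≈ 0.00420; observed = 2/1254 ≈ 0.00159.
Coefficient of coincidence = 0.00159/0.00420 ≈ 0.38.

0.38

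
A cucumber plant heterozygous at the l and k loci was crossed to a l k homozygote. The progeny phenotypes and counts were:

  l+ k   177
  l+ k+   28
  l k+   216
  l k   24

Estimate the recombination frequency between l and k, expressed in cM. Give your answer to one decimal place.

11.7 cM

The two most frequent classes, l+ k (177) and l k+ (216), are the parental types, so the F1 was l+ k / l k+.
The recombinant classes are l+ k+ and l k: 28 + 24 = 52.
Recombination frequency = 52/445 = 0.1169 ≈ 11.7%, i.e. 11.7 cM.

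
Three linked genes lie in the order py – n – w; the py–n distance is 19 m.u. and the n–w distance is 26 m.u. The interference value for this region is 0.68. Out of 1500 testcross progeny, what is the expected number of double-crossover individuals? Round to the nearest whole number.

Map distances give recombination frequencies of 0.190 and 0.260 for the two intervals.
With interference 0.68 (so coincidence = 0.32), expected double-crossover frequency = 0.190 × 0.260 × 0.32 = 0.01581.
Expected number = 0.01581 × 1500 = 23.71 ≈ 24.

24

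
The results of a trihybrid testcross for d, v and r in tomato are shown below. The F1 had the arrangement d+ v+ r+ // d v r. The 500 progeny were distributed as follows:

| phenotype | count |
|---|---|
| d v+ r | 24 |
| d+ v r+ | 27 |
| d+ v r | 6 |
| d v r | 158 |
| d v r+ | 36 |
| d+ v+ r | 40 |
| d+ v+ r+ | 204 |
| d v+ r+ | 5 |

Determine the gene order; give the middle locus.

d

The two rarest classes, d v+ r+ and d+ v r, are the double crossovers. Comparing them with the parentals, only the d allele has switched, so d is the middle locus and the order is r – d – v.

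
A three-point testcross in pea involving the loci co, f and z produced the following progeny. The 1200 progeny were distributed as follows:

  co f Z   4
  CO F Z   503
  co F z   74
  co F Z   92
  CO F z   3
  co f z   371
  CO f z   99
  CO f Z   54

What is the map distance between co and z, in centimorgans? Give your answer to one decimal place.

The two most frequent reciprocal classes, CO F Z and co f z, are the parental types, so the F1 was CO F Z / co f z.
The two rarest classes, CO F z and co f Z, are the double crossovers. Comparing them with the parentals, only the z allele has switched, so z is the middle locus and the order is co – z – f.
Crossovers in the co–z interval produce the single-crossover classes co F Z and CO f z (92 + 99 = 191) plus the double crossovers (7).
RF(co–z) = (191 + 7) / 1200 = 198/1200 = 0.1650 → 16.5 centimorgans.

16.5 centimorgans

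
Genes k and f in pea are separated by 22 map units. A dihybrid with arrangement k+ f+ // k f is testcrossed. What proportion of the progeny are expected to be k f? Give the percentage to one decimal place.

A map distance of 22 map units corresponds to a recombination frequency of 0.220.
The F1 is k+ f+ / k f, so k f is a parental gamete class with expected frequency (1 − r)/2 = 0.780/2 = 0.3900.
That is 0.3900 = 39.0% of the progeny.

39.0%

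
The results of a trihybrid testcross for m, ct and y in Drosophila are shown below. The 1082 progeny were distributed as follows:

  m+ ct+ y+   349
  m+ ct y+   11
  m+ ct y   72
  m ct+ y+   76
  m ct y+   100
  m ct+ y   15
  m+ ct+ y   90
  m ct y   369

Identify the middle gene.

The two most frequent reciprocal classes, m+ ct+ y+ and m ct y, are the parental types, so the F1 was m+ ct+ y+ / m ct y.
The two rarest classes, m+ ct y+ and m ct+ y, are the double crossovers. Comparing them with the parentals, only the ct allele has switched, so ct is the middle locus and the order is y – ct – m.

ct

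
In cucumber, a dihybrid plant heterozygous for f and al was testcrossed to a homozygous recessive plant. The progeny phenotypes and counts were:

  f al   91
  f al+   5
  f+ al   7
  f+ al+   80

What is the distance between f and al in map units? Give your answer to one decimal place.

The two most frequent classes, f+ al+ (80) and f al (91), are the parental types, so the F1 was f+ al+ / f al.
The recombinant classes are f+ al and f al+: 7 + 5 = 12.
Recombination frequency = 12/183 = 0.0656 ≈ 6.6%, i.e. 6.6 map units.

6.6 map units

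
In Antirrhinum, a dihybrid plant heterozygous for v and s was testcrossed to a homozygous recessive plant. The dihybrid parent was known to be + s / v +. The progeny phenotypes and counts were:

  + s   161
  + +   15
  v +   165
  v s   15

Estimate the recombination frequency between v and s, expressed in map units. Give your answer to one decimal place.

The recombinant classes are + + and v s: 15 + 15 = 30.
Recombination frequency = 30/356 = 0.0843 ≈ 8.4%, i.e. 8.4 map units.

8.4 map units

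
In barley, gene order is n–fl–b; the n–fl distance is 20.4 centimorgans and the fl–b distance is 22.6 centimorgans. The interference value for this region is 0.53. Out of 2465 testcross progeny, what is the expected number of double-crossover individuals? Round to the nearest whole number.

Map distances give recombination frequencies of 0.204 and 0.226 for the two intervals.
With interference 0.53 (so coincidence = 0.47), expected double-crossover frequency = 0.204 × 0.226 × 0.47 = 0.02167.
Expected number = 0.02167 × 2465 = 53.41 ≈ 53.

53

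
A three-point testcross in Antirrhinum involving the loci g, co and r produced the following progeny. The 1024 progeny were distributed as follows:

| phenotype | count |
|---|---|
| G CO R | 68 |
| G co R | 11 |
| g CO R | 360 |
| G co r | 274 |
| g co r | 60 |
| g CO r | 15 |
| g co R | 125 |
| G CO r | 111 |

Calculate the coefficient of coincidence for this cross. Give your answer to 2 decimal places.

0.66

The two most frequent reciprocal classes, G co r and g CO R, are the parental types, so the F1 was G co r / g CO R.
The two rarest classes, G co R and g CO r, are the double crossovers. Comparing them with the parentals, only the r allele has switched, so r is the middle locus and the order is g – r – co.
g–r: (128 + 26)/1024 = 0.1504; r–co: (236 + 26)/1024 = 0.2559.
Expected DCO frequency = 0.1504 × 0.2559 ≈ 0.03849; observed = 26/1024 ≈ 0.02539.
Coefficient of coincidence = 0.02539/0.03849 ≈ 0.66.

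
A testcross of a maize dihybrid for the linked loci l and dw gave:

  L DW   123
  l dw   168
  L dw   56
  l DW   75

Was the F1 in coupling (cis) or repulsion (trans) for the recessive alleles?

The two most frequent classes are L DW (123) and l dw (168); these are the parental (non-recombinant) types.
So the F1 carried L DW on one chromosome and l dw on the other — the recessive alleles are on the same chromosome (cis / coupling).

cis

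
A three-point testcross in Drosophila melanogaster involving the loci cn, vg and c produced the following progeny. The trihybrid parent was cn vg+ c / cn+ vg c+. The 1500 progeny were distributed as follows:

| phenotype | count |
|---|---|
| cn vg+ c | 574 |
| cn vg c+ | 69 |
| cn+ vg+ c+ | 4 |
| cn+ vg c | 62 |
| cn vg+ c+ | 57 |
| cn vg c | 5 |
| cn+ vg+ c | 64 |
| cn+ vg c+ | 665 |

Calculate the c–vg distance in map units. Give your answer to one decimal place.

The two rarest classes, cn vg c and cn+ vg+ c+, are the double crossovers. Comparing them with the parentals, only the vg allele has switched, so vg is the middle locus and the order is cn – vg – c.
Crossovers in the vg–c interval produce the single-crossover classes cn vg+ c+ and cn+ vg c (57 + 62 = 119) plus the double crossovers (9).
RF(vg–c) = (119 + 9) / 1500 = 128/1500 = 0.0853 → 8.5 map units.

8.5 map units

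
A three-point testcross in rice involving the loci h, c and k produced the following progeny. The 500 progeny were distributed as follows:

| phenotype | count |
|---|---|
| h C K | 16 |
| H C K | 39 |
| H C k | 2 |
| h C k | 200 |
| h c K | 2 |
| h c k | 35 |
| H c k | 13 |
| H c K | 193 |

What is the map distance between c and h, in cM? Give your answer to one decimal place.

The two most frequent reciprocal classes, h C k and H c K, are the parental types, so the F1 was h C k / H c K.
The two rarest classes, H C k and h c K, are the double crossovers. Comparing them with the parentals, only the h allele has switched, so h is the middle locus and the order is k – h – c.
Crossovers in the h–c interval produce the single-crossover classes h c k and H C K (35 + 39 = 74) plus the double crossovers (4).
RF(h–c) = (74 + 4) / 500 = 78/500 = 0.1560 → 15.6 cM.

15.6 cM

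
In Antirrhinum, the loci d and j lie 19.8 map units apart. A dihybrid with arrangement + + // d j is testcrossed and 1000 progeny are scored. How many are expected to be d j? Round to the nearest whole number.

401

A map distance of 19.8 map units corresponds to a recombination frequency of 0.198.
The F1 is + + / d j, so d j is a parental gamete class with expected frequency (1 − r)/2 = 0.802/2 = 0.4010.
Expected number = 0.4010 × 1000 = 401.00 ≈ 401.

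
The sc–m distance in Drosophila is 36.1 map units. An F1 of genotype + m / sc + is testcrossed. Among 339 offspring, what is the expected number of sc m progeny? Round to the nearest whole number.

A map distance of 36.1 map units corresponds to a recombination frequency of 0.361.
The F1 is + m / sc +, so sc m is a recombinant gamete class with expected frequency r/2 = 0.361/2 = 0.1805.
Expected number = 0.1805 × 339 = 61.19 ≈ 61.

61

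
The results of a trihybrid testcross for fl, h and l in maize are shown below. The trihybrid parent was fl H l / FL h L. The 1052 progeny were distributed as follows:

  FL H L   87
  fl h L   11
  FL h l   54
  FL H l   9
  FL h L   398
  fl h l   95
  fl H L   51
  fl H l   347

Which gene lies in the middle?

The two rarest classes, FL H l and fl h L, are the double crossovers. Comparing them with the parentals, only the fl allele has switched, so fl is the middle locus and the order is h – fl – l.

fl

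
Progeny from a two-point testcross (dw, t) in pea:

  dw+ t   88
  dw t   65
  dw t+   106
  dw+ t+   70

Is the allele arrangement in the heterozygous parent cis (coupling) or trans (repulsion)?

trans

The two most frequent classes are dw+ t (88) and dw t+ (106); these are the parental (non-recombinant) types.
So the F1 carried dw+ t on one chromosome and dw t+ on the other — the recessive alleles are on opposite chromosomes (trans / repulsion).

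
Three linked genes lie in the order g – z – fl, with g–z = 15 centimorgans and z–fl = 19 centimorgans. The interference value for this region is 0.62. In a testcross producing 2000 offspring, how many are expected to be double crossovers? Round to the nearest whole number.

Map distances give recombination frequencies of 0.150 and 0.190 for the two intervals.
With interference 0.62 (so coincidence = 0.38), expected double-crossover frequency = 0.150 × 0.190 × 0.38 = 0.01083.
Expected number = 0.01083 × 2000 = 21.66 ≈ 22.

22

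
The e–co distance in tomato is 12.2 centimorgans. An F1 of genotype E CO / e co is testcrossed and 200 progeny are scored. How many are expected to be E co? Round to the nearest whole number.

12

A map distance of 12.2 centimorgans corresponds to a recombination frequency of 0.122.
The F1 is E CO / e co, so E co is a recombinant gamete class with expected frequency r/2 = 0.122/2 = 0.0610.
Expected number = 0.0610 × 200 = 12.20 ≈ 12.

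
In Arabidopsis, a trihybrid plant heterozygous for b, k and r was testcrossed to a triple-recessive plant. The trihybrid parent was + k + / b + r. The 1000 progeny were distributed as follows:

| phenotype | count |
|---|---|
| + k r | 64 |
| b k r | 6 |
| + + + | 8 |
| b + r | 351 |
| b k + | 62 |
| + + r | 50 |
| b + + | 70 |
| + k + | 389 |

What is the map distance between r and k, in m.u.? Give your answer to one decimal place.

14.8 m.u.

The two rarest classes, + + + and b k r, are the double crossovers. Comparing them with the parentals, only the k allele has switched, so k is the middle locus and the order is r – k – b.
Crossovers in the r–k interval produce the single-crossover classes + k r and b + + (64 + 70 = 134) plus the double crossovers (14).
RF(r–k) = (134 + 14) / 1000 = 148/1000 = 0.1480 → 14.8 m.u.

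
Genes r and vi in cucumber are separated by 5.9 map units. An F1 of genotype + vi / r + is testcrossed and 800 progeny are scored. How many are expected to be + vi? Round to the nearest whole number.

376

A map distance of 5.9 map units corresponds to a recombination frequency of 0.059.
The F1 is + vi / r +, so + vi is a parental gamete class with expected frequency (1 − r)/2 = 0.941/2 = 0.4705.
Expected number = 0.4705 × 800 = 376.40 ≈ 376.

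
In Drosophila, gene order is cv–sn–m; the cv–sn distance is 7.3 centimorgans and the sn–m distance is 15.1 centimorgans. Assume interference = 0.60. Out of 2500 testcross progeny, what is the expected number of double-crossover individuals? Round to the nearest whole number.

Map distances give recombination frequencies of 0.073 and 0.151 for the two intervals.
With interference 0.60 (so coincidence = 0.40), expected double-crossover frequency = 0.073 × 0.151 × 0.40 = 0.00441.
Expected number = 0.00441 × 2500 = 11.02 ≈ 11.

11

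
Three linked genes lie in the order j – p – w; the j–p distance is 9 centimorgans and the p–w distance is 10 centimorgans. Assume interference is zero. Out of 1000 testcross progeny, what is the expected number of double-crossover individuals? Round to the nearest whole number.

9

Map distances give recombination frequencies of 0.090 and 0.100 for the two intervals.
With no interference, expected double-crossover frequency = 0.090 × 0.100 = 0.00900.
Expected number = 0.00900 × 1000 = 9.00 ≈ 9.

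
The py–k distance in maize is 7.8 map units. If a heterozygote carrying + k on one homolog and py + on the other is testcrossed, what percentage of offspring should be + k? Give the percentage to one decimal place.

A map distance of 7.8 map units corresponds to a recombination frequency of 0.078.
The F1 is + k / py +, so + k is a parental gamete class with expected frequency (1 − r)/2 = 0.922/2 = 0.4610.
That is 0.4610 = 46.1% of the progeny.

46.1%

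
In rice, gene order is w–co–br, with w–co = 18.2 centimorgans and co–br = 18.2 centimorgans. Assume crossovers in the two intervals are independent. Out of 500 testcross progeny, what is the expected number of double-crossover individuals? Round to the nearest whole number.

Map distances give recombination frequencies of 0.182 and 0.182 for the two intervals.
With no interference, expected double-crossover frequency = 0.182 × 0.182 = 0.03312.
Expected number = 0.03312 × 500 = 16.56 ≈ 17.

17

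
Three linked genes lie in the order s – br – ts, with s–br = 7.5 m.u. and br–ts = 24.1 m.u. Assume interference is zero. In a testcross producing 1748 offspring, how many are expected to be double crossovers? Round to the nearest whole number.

32

Map distances give recombination frequencies of 0.075 and 0.241 for the two intervals.
With no interference, expected double-crossover frequency = 0.075 × 0.241 = 0.01808.
Expected number = 0.01808 × 1748 = 31.60 ≈ 32.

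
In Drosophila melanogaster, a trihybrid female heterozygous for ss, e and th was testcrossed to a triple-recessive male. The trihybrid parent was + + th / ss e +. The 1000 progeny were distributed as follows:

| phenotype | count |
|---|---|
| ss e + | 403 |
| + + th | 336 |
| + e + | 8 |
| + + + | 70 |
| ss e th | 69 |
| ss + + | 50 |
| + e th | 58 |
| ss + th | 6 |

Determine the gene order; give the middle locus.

ss

The two rarest classes, ss + th and + e +, are the double crossovers. Comparing them with the parentals, only the ss allele has switched, so ss is the middle locus and the order is th – ss – e.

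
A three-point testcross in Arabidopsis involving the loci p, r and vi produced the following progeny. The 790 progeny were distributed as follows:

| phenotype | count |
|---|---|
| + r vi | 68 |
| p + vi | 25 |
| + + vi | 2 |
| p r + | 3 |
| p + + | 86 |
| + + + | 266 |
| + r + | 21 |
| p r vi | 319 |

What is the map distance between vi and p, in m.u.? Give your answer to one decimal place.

The two most frequent reciprocal classes, + + + and p r vi, are the parental types, so the F1 was + + + / p r vi.
The two rarest classes, + + vi and p r +, are the double crossovers. Comparing them with the parentals, only the vi allele has switched, so vi is the middle locus and the order is p – vi – r.
Crossovers in the p–vi interval produce the single-crossover classes p + + and + r vi (86 + 68 = 154) plus the double crossovers (5).
RF(p–vi) = (154 + 5) / 790 = 159/790 = 0.2013 → 20.1 m.u.

20.1 m.u.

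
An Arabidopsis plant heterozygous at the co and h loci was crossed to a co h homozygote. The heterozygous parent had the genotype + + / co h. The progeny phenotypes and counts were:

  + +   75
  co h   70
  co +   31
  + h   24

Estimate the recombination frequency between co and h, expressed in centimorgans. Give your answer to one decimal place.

27.5 centimorgans

The recombinant classes are + h and co +: 24 + 31 = 55.
Recombination frequency = 55/200 = 0.2750 ≈ 27.5%, i.e. 27.5 centimorgans.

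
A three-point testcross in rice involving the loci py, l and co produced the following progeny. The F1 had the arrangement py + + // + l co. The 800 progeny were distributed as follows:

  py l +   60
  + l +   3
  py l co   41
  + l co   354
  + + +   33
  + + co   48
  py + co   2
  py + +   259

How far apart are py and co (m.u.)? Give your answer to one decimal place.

9.9 m.u.

The two rarest classes, py + co and + l +, are the double crossovers. Comparing them with the parentals, only the co allele has switched, so co is the middle locus and the order is l – co – py.
Crossovers in the co–py interval produce the single-crossover classes + + + and py l co (33 + 41 = 74) plus the double crossovers (5).
RF(co–py) = (74 + 5) / 800 = 79/800 = 0.0988 → 9.9 m.u.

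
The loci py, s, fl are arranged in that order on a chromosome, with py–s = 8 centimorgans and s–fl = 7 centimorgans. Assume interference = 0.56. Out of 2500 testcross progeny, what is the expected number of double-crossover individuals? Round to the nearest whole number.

6

Map distances give recombination frequencies of 0.080 and 0.070 for the two intervals.
With interference 0.56 (so coincidence = 0.44), expected double-crossover frequency = 0.080 × 0.070 × 0.44 = 0.00246.
Expected number = 0.00246 × 2500 = 6.16 ≈ 6.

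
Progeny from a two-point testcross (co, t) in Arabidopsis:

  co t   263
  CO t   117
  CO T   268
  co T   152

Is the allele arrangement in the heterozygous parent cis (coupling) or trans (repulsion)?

The two most frequent classes are CO T (268) and co t (263); these are the parental (non-recombinant) types.
So the F1 carried CO T on one chromosome and co t on the other — the recessive alleles are on the same chromosome (cis / coupling).

cis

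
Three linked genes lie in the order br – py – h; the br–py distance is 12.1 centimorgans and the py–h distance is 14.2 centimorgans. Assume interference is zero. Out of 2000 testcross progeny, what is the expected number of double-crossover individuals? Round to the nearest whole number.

Map distances give recombination frequencies of 0.121 and 0.142 for the two intervals.
With no interference, expected double-crossover frequency = 0.121 × 0.142 = 0.01718.
Expected number = 0.01718 × 2000 = 34.36 ≈ 34.

34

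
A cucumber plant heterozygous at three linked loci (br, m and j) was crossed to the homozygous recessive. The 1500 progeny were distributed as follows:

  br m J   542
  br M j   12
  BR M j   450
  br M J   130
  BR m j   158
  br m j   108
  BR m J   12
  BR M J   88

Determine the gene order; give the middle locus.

br

The two most frequent reciprocal classes, BR M j and br m J, are the parental types, so the F1 was BR M j / br m J.
The two rarest classes, br M j and BR m J, are the double crossovers. Comparing them with the parentals, only the br allele has switched, so br is the middle locus and the order is m – br – j.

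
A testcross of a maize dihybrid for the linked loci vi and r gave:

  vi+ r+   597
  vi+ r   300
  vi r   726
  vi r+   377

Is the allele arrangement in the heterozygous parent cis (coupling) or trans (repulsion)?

The two most frequent classes are vi+ r+ (597) and vi r (726); these are the parental (non-recombinant) types.
So the F1 carried vi+ r+ on one chromosome and vi r on the other — the recessive alleles are on the same chromosome (cis / coupling).

cis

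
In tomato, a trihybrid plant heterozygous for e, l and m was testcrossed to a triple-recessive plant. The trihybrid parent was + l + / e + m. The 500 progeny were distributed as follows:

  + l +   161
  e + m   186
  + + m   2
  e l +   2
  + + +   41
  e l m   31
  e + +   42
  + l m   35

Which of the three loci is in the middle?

e

The two rarest classes, e l + and + + m, are the double crossovers. Comparing them with the parentals, only the e allele has switched, so e is the middle locus and the order is m – e – l.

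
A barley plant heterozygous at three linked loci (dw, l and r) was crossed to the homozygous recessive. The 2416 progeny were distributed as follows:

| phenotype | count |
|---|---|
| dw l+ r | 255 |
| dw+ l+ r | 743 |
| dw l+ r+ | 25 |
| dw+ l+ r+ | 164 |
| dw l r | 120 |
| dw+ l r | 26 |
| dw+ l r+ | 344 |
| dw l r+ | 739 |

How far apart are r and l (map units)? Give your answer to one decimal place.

The two most frequent reciprocal classes, dw+ l+ r and dw l r+, are the parental types, so the F1 was dw+ l+ r / dw l r+.
The two rarest classes, dw+ l r and dw l+ r+, are the double crossovers. Comparing them with the parentals, only the l allele has switched, so l is the middle locus and the order is r – l – dw.
Crossovers in the r–l interval produce the single-crossover classes dw+ l+ r+ and dw l r (164 + 120 = 284) plus the double crossovers (51).
RF(r–l) = (284 + 51) / 2416 = 335/2416 = 0.1387 → 13.9 map units.

13.9 map units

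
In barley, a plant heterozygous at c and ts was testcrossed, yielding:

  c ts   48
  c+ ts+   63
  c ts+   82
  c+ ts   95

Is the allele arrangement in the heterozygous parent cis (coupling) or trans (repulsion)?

trans

The two most frequent classes are c+ ts (95) and c ts+ (82); these are the parental (non-recombinant) types.
So the F1 carried c+ ts on one chromosome and c ts+ on the other — the recessive alleles are on opposite chromosomes (trans / repulsion).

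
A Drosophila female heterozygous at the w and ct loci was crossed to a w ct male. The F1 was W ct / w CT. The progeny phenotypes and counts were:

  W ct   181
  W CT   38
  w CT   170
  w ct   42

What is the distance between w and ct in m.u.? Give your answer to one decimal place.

18.6 m.u.

The recombinant classes are W CT and w ct: 38 + 42 = 80.
Recombination frequency = 80/431 = 0.1856 ≈ 18.6%, i.e. 18.6 m.u.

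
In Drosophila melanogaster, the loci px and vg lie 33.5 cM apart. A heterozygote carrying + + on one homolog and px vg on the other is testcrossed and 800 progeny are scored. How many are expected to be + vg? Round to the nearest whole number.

134

A map distance of 33.5 cM corresponds to a recombination frequency of 0.335.
The F1 is + + / px vg, so + vg is a recombinant gamete class with expected frequency r/2 = 0.335/2 = 0.1675.
Expected number = 0.1675 × 800 = 134.00 ≈ 134.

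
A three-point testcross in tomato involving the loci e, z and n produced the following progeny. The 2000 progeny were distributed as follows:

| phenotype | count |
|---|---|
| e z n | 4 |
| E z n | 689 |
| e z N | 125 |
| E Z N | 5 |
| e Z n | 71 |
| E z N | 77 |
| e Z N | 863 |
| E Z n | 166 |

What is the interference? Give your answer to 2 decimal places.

0.62

The two most frequent reciprocal classes, e Z N and E z n, are the parental types, so the F1 was e Z N / E z n.
The two rarest classes, E Z N and e z n, are the double crossovers. Comparing them with the parentals, only the e allele has switched, so e is the middle locus and the order is n – e – z.
n–e: (148 + 9)/2000 = 0.0785; e–z: (291 + 9)/2000 = 0.1500.
Expected DCO frequency = 0.0785 × 0.1500 ≈ 0.01177; observed = 9/2000 ≈ 0.00450.
Coefficient of coincidence = 0.00450/0.01177 ≈ 0.38; interference = 1 − 0.38 = 0.62.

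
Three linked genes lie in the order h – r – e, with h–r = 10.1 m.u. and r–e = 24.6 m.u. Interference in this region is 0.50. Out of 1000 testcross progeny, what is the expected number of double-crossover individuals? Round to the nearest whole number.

12

Map distances give recombination frequencies of 0.101 and 0.246 for the two intervals.
With interference 0.50 (so coincidence = 0.50), expected double-crossover frequency = 0.101 × 0.246 × 0.50 = 0.01242.
Expected number = 0.01242 × 1000 = 12.42 ≈ 12.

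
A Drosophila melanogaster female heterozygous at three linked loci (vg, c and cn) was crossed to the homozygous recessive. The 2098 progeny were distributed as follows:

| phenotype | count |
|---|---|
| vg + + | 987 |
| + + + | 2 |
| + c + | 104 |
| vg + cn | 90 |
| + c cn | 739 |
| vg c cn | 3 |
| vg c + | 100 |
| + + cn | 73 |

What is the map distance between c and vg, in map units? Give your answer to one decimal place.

The two most frequent reciprocal classes, + c cn and vg + +, are the parental types, so the F1 was + c cn / vg + +.
The two rarest classes, vg c cn and + + +, are the double crossovers. Comparing them with the parentals, only the vg allele has switched, so vg is the middle locus and the order is c – vg – cn.
Crossovers in the c–vg interval produce the single-crossover classes + + cn and vg c + (73 + 100 = 173) plus the double crossovers (5).
RF(c–vg) = (173 + 5) / 2098 = 178/2098 = 0.0848 → 8.5 map units.

8.5 map units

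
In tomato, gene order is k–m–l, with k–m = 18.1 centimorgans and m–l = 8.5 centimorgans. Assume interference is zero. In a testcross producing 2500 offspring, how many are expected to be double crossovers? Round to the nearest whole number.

38

Map distances give recombination frequencies of 0.181 and 0.085 for the two intervals.
With no interference, expected double-crossover frequency = 0.181 × 0.085 = 0.01539.
Expected number = 0.01539 × 2500 = 38.46 ≈ 38.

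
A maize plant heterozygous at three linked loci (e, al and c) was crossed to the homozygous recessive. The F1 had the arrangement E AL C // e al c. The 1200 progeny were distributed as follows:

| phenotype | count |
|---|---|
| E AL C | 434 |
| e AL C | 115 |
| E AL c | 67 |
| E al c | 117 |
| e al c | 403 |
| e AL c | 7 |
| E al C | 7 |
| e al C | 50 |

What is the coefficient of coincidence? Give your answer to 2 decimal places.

0.52

The two rarest classes, E al C and e AL c, are the double crossovers. Comparing them with the parentals, only the al allele has switched, so al is the middle locus and the order is e – al – c.
e–al: (232 + 14)/1200 = 0.2050; al–c: (117 + 14)/1200 = 0.1092.
Expected DCO frequency = 0.2050 × 0.1092 ≈ 0.02239; observed = 14/1200 ≈ 0.01167.
Coefficient of coincidence = 0.01167/0.02239 ≈ 0.52.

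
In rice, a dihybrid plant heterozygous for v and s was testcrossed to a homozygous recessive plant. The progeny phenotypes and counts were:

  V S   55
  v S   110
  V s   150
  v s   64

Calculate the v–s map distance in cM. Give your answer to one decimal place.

31.4 cM

The two most frequent classes, V s (150) and v S (110), are the parental types, so the F1 was V s / v S.
The recombinant classes are V S and v s: 55 + 64 = 119.
Recombination frequency = 119/379 = 0.3140 ≈ 31.4%, i.e. 31.4 cM.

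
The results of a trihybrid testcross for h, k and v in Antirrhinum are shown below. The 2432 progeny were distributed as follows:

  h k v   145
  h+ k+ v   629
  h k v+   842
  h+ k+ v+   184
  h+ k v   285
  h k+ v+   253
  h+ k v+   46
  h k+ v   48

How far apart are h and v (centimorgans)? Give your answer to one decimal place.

17.4 centimorgans

The two most frequent reciprocal classes, h k v+ and h+ k+ v, are the parental types, so the F1 was h k v+ / h+ k+ v.
The two rarest classes, h+ k v+ and h k+ v, are the double crossovers. Comparing them with the parentals, only the h allele has switched, so h is the middle locus and the order is v – h – k.
Crossovers in the v–h interval produce the single-crossover classes h k v and h+ k+ v+ (145 + 184 = 329) plus the double crossovers (94).
RF(v–h) = (329 + 94) / 2432 = 423/2432 = 0.1739 → 17.4 centimorgans.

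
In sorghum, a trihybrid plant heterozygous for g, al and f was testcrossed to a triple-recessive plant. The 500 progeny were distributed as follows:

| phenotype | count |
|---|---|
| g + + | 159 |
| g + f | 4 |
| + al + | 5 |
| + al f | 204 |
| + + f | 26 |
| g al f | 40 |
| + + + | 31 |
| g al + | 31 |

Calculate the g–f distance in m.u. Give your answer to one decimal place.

The two most frequent reciprocal classes, g + + and + al f, are the parental types, so the F1 was g + + / + al f.
The two rarest classes, g + f and + al +, are the double crossovers. Comparing them with the parentals, only the f allele has switched, so f is the middle locus and the order is al – f – g.
Crossovers in the f–g interval produce the single-crossover classes + + + and g al f (31 + 40 = 71) plus the double crossovers (9).
RF(f–g) = (71 + 9) / 500 = 80/500 = 0.1600 → 16.0 m.u.

16.0 m.u.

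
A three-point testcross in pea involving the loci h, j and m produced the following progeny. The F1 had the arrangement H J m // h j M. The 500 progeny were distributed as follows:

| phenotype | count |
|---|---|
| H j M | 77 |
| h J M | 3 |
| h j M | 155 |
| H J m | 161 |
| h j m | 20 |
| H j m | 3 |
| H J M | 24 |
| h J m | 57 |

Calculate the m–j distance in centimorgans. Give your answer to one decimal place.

10.0 centimorgans

The two rarest classes, H j m and h J M, are the double crossovers. Comparing them with the parentals, only the j allele has switched, so j is the middle locus and the order is m – j – h.
Crossovers in the m–j interval produce the single-crossover classes H J M and h j m (24 + 20 = 44) plus the double crossovers (6).
RF(m–j) = (44 + 6) / 500 = 50/500 = 0.1000 → 10.0 centimorgans.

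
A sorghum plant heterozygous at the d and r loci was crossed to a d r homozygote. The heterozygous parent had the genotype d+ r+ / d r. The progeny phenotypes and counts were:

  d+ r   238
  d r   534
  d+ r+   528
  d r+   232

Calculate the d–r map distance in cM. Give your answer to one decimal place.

30.7 cM

The recombinant classes are d+ r and d r+: 238 + 232 = 470.
Recombination frequency = 470/1532 = 0.3068 ≈ 30.7%, i.e. 30.7 cM.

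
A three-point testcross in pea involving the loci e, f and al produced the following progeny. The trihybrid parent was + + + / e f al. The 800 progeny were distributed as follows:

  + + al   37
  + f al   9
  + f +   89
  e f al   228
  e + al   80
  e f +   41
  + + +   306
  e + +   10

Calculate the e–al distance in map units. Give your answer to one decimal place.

The two rarest classes, e + + and + f al, are the double crossovers. Comparing them with the parentals, only the e allele has switched, so e is the middle locus and the order is f – e – al.
Crossovers in the e–al interval produce the single-crossover classes + + al and e f + (37 + 41 = 78) plus the double crossovers (19).
RF(e–al) = (78 + 19) / 800 = 97/800 = 0.1212 → 12.1 map units.

12.1 map units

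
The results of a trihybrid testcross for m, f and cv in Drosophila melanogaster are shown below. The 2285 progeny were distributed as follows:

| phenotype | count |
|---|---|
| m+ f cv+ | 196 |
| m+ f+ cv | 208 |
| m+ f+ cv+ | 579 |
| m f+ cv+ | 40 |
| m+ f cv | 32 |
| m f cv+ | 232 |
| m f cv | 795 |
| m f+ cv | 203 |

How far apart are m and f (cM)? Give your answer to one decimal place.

20.6 cM

The two most frequent reciprocal classes, m+ f+ cv+ and m f cv, are the parental types, so the F1 was m+ f+ cv+ / m f cv.
The two rarest classes, m f+ cv+ and m+ f cv, are the double crossovers. Comparing them with the parentals, only the m allele has switched, so m is the middle locus and the order is f – m – cv.
Crossovers in the f–m interval produce the single-crossover classes m+ f cv+ and m f+ cv (196 + 203 = 399) plus the double crossovers (72).
RF(f–m) = (399 + 72) / 2285 = 471/2285 = 0.2061 → 20.6 cM.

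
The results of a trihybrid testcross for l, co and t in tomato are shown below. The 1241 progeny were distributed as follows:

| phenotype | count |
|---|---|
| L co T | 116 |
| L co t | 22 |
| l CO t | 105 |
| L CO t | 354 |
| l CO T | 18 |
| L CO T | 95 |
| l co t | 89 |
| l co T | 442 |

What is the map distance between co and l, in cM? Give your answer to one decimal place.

21.0 cM

The two most frequent reciprocal classes, l co T and L CO t, are the parental types, so the F1 was l co T / L CO t.
The two rarest classes, l CO T and L co t, are the double crossovers. Comparing them with the parentals, only the co allele has switched, so co is the middle locus and the order is l – co – t.
Crossovers in the l–co interval produce the single-crossover classes L co T and l CO t (116 + 105 = 221) plus the double crossovers (40).
RF(l–co) = (221 + 40) / 1241 = 261/1241 = 0.2103 → 21.0 cM.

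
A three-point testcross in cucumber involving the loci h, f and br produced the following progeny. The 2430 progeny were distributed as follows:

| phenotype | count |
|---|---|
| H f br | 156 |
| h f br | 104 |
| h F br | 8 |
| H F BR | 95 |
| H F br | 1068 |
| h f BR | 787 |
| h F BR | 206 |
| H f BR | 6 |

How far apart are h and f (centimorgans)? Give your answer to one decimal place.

The two most frequent reciprocal classes, h f BR and H F br, are the parental types, so the F1 was h f BR / H F br.
The two rarest classes, H f BR and h F br, are the double crossovers. Comparing them with the parentals, only the h allele has switched, so h is the middle locus and the order is br – h – f.
Crossovers in the h–f interval produce the single-crossover classes h F BR and H f br (206 + 156 = 362) plus the double crossovers (14).
RF(h–f) = (362 + 14) / 2430 = 376/2430 = 0.1547 → 15.5 centimorgans.

15.5 centimorgans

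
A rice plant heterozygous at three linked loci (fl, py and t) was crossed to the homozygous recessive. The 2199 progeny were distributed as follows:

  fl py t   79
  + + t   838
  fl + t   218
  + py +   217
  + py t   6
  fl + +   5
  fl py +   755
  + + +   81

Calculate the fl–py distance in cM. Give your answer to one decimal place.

The two most frequent reciprocal classes, fl py + and + + t, are the parental types, so the F1 was fl py + / + + t.
The two rarest classes, fl + + and + py t, are the double crossovers. Comparing them with the parentals, only the py allele has switched, so py is the middle locus and the order is fl – py – t.
Crossovers in the fl–py interval produce the single-crossover classes + py + and fl + t (217 + 218 = 435) plus the double crossovers (11).
RF(fl–py) = (435 + 11) / 2199 = 446/2199 = 0.2028 → 20.3 cM.

20.3 cM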